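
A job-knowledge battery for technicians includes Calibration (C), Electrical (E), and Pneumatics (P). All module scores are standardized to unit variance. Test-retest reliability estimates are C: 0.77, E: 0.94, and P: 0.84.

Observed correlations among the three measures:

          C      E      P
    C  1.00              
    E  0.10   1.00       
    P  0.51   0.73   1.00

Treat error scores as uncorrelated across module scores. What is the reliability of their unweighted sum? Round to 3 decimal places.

Var(C+E+P) = 3 + 2·[0.10 + 0.51 + 0.73] = 3 + 2.68 = 5.68.
Because errors are independent across components, Cov(Tᵢ,Tⱼ) = Cov(Xᵢ,Xⱼ); the off-diagonal part of the true-score variance is the same as above.
True-score variance = [0.77 + 0.94 + 0.84] + 2.68 = 2.55 + 2.68 = 5.23.
Reliability = 5.23 / 5.68 = 0.921.

0.921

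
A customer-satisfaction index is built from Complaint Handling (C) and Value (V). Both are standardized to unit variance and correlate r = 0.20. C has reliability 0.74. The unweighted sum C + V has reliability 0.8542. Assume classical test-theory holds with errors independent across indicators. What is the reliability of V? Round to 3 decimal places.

Var(C+V) = 2 + 2·0.20 = 2.400.
True-score variance = ρ_C + ρ_V + 2·0.20, so 0.8542 = (0.74 + ρ_V + 0.40) / 2.400.
ρ_V = 0.8542·2.400 − 0.74 − 0.40 = 0.910.

0.910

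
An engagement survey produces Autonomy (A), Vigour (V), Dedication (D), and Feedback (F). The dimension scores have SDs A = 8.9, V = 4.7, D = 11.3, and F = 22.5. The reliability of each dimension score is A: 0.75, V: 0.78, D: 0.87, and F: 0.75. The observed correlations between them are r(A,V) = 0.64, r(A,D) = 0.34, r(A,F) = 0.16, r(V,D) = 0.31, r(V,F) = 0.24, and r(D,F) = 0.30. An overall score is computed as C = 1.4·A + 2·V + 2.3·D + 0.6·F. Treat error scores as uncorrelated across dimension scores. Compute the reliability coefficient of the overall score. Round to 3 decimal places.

0.902

Var(C) = 1.4²·8.9² + 2²·4.7² + 2.3²·11.3² + 0.6²·22.5² + 2·[2.8·8.9·4.7·0.64 + 3.22·8.9·11.3·0.34 + 0.84·8.9·22.5·0.16 + 4.6·4.7·11.3·0.31 + 1.2·4.7·22.5·0.24 + 1.38·11.3·22.5·0.30] = 1101.34 + 846.855 = 1948.2.
Because errors are independent across components, Cov(Tᵢ,Tⱼ) = Cov(Xᵢ,Xⱼ); the off-diagonal part of the true-score variance is the same as above.
True-score variance = [1.4²·8.9²·0.75 + 2²·4.7²·0.78 + 2.3²·11.3²·0.87 + 0.6²·22.5²·0.75] + 846.855 = 909.715 + 846.855 = 1756.57.
Reliability = 1756.57 / 1948.2 = 0.902.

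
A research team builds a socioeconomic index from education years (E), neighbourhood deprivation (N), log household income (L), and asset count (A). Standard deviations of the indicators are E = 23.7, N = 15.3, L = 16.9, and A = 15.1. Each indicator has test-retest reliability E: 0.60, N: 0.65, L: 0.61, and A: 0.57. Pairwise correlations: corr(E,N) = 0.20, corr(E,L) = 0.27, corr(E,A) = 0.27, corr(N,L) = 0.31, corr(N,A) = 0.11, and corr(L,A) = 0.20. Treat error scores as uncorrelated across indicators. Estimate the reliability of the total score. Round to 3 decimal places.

0.763

Var(E+N+L+A) = 23.7² + 15.3² + 16.9² + 15.1² + 2·[23.7·15.3·0.20 + 23.7·16.9·0.27 + 23.7·15.1·0.27 + 15.3·16.9·0.31 + 15.3·15.1·0.11 + 16.9·15.1·0.20] = 1309.4 + 867.796 = 2177.2.
With uncorrelated errors the cross-covariances are all true-score covariance, so they carry over unchanged; only the diagonal terms shrink to ρᵢσᵢ².
True-score variance = [23.7²·0.60 + 15.3²·0.65 + 16.9²·0.61 + 15.1²·0.57] + 867.796 = 793.36 + 867.796 = 1661.16.
Reliability = 1661.16 / 2177.2 = 0.763.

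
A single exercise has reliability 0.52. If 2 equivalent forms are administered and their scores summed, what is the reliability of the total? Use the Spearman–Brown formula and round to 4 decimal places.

ρ_k = kρ / (1 + (k−1)ρ) = 2·0.52 / (1 + 1·0.52) = 1.040 / 1.520 = 0.6842.

0.6842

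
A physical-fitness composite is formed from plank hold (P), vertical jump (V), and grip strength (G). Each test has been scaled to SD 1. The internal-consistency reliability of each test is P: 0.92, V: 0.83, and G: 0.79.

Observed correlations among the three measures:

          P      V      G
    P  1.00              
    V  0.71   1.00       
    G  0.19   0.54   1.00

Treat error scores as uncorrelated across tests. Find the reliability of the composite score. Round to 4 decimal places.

0.9218

Var(P+V+G) = 3 + 2·[0.71 + 0.19 + 0.54] = 3 + 2.88 = 5.88.
Under uncorrelated errors the observed covariances equal the true-score covariances, so only the own-variance terms attenuate.
True-score variance = [0.92 + 0.83 + 0.79] + 2.88 = 2.54 + 2.88 = 5.42.
Reliability = 5.42 / 5.88 = 0.9218.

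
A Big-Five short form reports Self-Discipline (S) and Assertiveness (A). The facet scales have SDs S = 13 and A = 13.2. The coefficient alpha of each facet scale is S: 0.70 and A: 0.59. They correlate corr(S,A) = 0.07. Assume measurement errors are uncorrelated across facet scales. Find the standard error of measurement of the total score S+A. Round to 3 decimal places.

11.052

Var(total) = 343.24 + 24.024 = 367.264.
True-score variance = 221.102 + 24.024 = 245.126, so reliability = 0.6674.
Error variance = 367.264 − 245.126 = 122.138; SEM = √122.138 = 11.052.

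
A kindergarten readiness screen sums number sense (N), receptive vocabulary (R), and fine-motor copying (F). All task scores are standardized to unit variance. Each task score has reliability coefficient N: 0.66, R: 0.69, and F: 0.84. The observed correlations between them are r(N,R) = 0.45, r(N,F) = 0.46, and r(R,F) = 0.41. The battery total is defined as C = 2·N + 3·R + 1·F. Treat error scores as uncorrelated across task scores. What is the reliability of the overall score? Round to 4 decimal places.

Var(C) = 2² + 3² + 1 + 2·[6·0.45 + 2·0.46 + 3·0.41] = 14 + 9.7 = 23.7.
Because errors are independent across components, Cov(Tᵢ,Tⱼ) = Cov(Xᵢ,Xⱼ); the off-diagonal part of the true-score variance is the same as above.
True-score variance = [2²·0.66 + 3²·0.69 + 0.84] + 9.7 = 9.69 + 9.7 = 19.39.
Reliability = 19.39 / 23.7 = 0.8181.

0.8181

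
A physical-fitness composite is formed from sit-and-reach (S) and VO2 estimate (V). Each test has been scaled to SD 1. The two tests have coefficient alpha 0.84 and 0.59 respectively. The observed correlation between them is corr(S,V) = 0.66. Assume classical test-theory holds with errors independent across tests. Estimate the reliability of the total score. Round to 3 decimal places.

0.828

Var(S+V) = 2 + 2·[0.66] = 2 + 1.32 = 3.32.
Because errors are independent across components, Cov(Tᵢ,Tⱼ) = Cov(Xᵢ,Xⱼ); the off-diagonal part of the true-score variance is the same as above.
True-score variance = [0.84 + 0.59] + 1.32 = 1.43 + 1.32 = 2.75.
Reliability = 2.75 / 3.32 = 0.828.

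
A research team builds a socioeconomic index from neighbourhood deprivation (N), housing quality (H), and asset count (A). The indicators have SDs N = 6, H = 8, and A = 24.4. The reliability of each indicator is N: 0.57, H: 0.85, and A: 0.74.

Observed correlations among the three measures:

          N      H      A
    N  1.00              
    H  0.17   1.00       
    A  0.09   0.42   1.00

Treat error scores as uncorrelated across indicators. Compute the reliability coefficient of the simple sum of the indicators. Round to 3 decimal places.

Var(N+H+A) = 6² + 8² + 24.4² + 2·[6·8·0.17 + 6·24.4·0.09 + 8·24.4·0.42] = 695.36 + 206.64 = 902.
With uncorrelated errors the cross-covariances are all true-score covariance, so they carry over unchanged; only the diagonal terms shrink to ρᵢσᵢ².
True-score variance = [6²·0.57 + 8²·0.85 + 24.4²·0.74] + 206.64 = 515.486 + 206.64 = 722.126.
Reliability = 722.126 / 902 = 0.801.

0.801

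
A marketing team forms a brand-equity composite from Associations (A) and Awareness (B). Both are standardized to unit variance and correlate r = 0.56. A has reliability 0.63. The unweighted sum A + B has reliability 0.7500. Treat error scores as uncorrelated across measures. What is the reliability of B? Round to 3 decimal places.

Var(A+B) = 2 + 2·0.56 = 3.120.
True-score variance = ρ_A + ρ_B + 2·0.56, so 0.7500 = (0.63 + ρ_B + 1.12) / 3.120.
ρ_B = 0.7500·3.120 − 0.63 − 1.12 = 0.590.

0.590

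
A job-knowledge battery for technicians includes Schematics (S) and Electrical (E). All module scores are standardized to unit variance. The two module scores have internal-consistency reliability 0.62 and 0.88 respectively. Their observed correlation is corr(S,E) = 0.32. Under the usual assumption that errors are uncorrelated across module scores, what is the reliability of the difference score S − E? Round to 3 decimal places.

0.632

Var(S−E) = 1 + 1 − 2·0.32 = 2 − 0.64 = 1.36.
With uncorrelated errors the cross-covariances are all true-score covariance, so they carry over unchanged; only the diagonal terms shrink to ρᵢσᵢ².
True-score variance = [0.62 + 0.88] − 0.64 = 1.5 − 0.64 = 0.86.
Reliability = 0.86 / 1.36 = 0.632.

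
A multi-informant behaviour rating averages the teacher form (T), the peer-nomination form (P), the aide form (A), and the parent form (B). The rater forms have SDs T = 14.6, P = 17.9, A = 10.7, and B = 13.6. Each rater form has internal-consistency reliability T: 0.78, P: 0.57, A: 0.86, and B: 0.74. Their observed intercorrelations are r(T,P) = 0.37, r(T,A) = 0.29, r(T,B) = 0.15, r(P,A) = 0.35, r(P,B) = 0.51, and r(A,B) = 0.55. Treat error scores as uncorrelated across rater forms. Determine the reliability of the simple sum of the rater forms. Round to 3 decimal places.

0.855

Var(T+P+A+B) = 14.6² + 17.9² + 10.7² + 13.6² + 2·[14.6·17.9·0.37 + 14.6·10.7·0.29 + 14.6·13.6·0.15 + 17.9·10.7·0.35 + 17.9·13.6·0.51 + 10.7·13.6·0.55] = 833.02 + 886.019 = 1719.04.
Under uncorrelated errors the observed covariances equal the true-score covariances, so only the own-variance terms attenuate.
True-score variance = [14.6²·0.78 + 17.9²·0.57 + 10.7²·0.86 + 13.6²·0.74] + 886.019 = 584.23 + 886.019 = 1470.25.
Reliability = 1470.25 / 1719.04 = 0.855.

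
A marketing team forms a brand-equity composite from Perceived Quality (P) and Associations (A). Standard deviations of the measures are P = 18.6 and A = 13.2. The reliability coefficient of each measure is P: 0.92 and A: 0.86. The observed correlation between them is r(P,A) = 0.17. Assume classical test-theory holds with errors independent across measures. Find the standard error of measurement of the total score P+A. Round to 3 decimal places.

Var(total) = 520.2 + 83.4768 = 603.677.
True-score variance = 468.13 + 83.4768 = 551.606, so reliability = 0.9137.
Error variance = 603.677 − 551.606 = 52.0704; SEM = √52.0704 = 7.216.

7.216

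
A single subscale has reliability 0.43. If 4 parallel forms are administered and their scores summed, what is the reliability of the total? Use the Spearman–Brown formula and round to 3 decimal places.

0.751

ρ_k = kρ / (1 + (k−1)ρ) = 4·0.43 / (1 + 3·0.43) = 1.720 / 2.290 = 0.751.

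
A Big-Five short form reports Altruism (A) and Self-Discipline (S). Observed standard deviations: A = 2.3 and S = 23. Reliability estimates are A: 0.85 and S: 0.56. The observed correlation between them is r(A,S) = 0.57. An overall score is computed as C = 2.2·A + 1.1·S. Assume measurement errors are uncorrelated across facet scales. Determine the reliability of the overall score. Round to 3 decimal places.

0.648

Var(C) = 2.2²·2.3² + 1.1²·23² + 2·[2.42·2.3·23·0.57] = 665.694 + 145.941 = 811.634.
Because errors are independent across components, Cov(Tᵢ,Tⱼ) = Cov(Xᵢ,Xⱼ); the off-diagonal part of the true-score variance is the same as above.
True-score variance = [2.2²·2.3²·0.85 + 1.1²·23²·0.56] + 145.941 = 380.213 + 145.941 = 526.154.
Reliability = 526.154 / 811.634 = 0.648.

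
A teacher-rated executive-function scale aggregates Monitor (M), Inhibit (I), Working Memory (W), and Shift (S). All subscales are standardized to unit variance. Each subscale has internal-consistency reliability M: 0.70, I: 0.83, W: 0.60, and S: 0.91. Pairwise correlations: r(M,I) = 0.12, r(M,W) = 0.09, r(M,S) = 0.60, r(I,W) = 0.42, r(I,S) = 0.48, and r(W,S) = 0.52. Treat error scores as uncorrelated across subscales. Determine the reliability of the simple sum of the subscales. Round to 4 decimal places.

0.8865

Var(M+I+W+S) = 4 + 2·[0.12 + 0.09 + 0.60 + 0.42 + 0.48 + 0.52] = 4 + 4.46 = 8.46.
Under uncorrelated errors the observed covariances equal the true-score covariances, so only the own-variance terms attenuate.
True-score variance = [0.70 + 0.83 + 0.60 + 0.91] + 4.46 = 3.04 + 4.46 = 7.5.
Reliability = 7.5 / 8.46 = 0.8865.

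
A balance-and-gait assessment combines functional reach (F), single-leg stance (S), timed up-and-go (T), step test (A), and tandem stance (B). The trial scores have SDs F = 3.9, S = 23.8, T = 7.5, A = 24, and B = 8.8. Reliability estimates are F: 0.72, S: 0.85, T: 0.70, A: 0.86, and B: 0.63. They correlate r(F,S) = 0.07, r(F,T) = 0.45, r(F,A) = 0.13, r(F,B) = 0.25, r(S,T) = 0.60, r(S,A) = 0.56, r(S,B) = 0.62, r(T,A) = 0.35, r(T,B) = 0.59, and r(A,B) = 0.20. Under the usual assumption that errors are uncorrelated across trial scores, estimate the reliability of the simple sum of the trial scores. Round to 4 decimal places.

0.9224

Var(F+S+T+A+B) = 3.9² + 23.8² + 7.5² + 24² + 8.8² + 2·[3.9·23.8·0.07 + 3.9·7.5·0.45 + 3.9·24·0.13 + 3.9·8.8·0.25 + 23.8·7.5·0.60 + 23.8·24·0.56 + 23.8·8.8·0.62 + 7.5·24·0.35 + 7.5·8.8·0.59 + 24·8.8·0.20] = 1291.34 + 1482.83 = 2774.17.
Because errors are independent across components, Cov(Tᵢ,Tⱼ) = Cov(Xᵢ,Xⱼ); the off-diagonal part of the true-score variance is the same as above.
True-score variance = [3.9²·0.72 + 23.8²·0.85 + 7.5²·0.70 + 24²·0.86 + 8.8²·0.63] + 1482.83 = 1075.95 + 1482.83 = 2558.77.
Reliability = 2558.77 / 2774.17 = 0.9224.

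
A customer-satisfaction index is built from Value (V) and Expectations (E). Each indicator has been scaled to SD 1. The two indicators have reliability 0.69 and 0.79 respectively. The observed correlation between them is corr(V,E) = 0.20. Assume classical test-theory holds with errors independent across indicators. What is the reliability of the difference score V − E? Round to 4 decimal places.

0.6750

Var(V−E) = 1 + 1 − 2·0.20 = 2 − 0.4 = 1.6.
With uncorrelated errors the cross-covariances are all true-score covariance, so they carry over unchanged; only the diagonal terms shrink to ρᵢσᵢ².
True-score variance = [0.69 + 0.79] − 0.4 = 1.48 − 0.4 = 1.08.
Reliability = 1.08 / 1.6 = 0.6750.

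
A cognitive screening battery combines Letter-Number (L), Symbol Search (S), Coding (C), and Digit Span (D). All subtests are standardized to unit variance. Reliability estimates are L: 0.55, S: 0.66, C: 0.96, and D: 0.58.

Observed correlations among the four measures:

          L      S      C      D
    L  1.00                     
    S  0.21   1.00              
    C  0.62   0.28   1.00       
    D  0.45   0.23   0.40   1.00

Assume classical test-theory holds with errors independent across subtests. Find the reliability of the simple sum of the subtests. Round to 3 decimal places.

0.851

Var(L+S+C+D) = 4 + 2·[0.21 + 0.62 + 0.45 + 0.28 + 0.23 + 0.40] = 4 + 4.38 = 8.38.
Under uncorrelated errors the observed covariances equal the true-score covariances, so only the own-variance terms attenuate.
True-score variance = [0.55 + 0.66 + 0.96 + 0.58] + 4.38 = 2.75 + 4.38 = 7.13.
Reliability = 7.13 / 8.38 = 0.851.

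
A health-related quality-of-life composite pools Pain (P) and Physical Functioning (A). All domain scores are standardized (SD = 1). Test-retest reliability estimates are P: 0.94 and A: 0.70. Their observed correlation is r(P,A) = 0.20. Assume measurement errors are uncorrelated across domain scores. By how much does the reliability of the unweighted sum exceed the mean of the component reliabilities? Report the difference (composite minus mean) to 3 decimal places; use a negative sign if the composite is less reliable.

0.030

Var(sum) = 2 + 0.4 = 2.4; true-score variance = 1.64 + 0.4 = 2.04; composite reliability = 0.8500.
Mean component reliability = 0.8200.
Difference = 0.8500 − 0.8200 = 0.030.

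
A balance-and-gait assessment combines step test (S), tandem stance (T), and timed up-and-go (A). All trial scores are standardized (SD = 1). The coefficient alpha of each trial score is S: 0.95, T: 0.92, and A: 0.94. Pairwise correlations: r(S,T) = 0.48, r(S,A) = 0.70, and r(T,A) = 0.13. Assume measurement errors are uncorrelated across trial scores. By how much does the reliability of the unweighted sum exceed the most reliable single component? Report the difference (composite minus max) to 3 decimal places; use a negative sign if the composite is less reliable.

0.016

Var(sum) = 3 + 2.62 = 5.62; true-score variance = 2.81 + 2.62 = 5.43; composite reliability = 0.9662.
Max component reliability = 0.9500.
Difference = 0.9662 − 0.9500 = 0.016.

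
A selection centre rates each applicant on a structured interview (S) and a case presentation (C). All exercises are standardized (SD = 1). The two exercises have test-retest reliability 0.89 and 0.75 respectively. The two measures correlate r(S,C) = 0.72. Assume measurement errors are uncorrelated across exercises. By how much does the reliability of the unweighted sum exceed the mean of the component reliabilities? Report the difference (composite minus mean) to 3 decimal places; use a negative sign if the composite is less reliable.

0.075

Var(sum) = 2 + 1.44 = 3.44; true-score variance = 1.64 + 1.44 = 3.08; composite reliability = 0.8953.
Mean component reliability = 0.8200.
Difference = 0.8953 − 0.8200 = 0.075.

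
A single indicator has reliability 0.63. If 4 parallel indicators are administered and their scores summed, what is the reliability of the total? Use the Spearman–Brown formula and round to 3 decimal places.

0.872

ρ_k = kρ / (1 + (k−1)ρ) = 4·0.63 / (1 + 3·0.63) = 2.520 / 2.890 = 0.872.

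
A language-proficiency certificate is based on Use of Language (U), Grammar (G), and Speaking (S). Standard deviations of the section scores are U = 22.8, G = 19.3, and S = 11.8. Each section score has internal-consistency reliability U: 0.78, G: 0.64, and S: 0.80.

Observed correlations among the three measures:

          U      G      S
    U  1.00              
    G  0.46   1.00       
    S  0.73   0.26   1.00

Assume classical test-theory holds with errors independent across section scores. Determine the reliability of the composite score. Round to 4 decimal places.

0.8581

Var(U+G+S) = 22.8² + 19.3² + 11.8² + 2·[22.8·19.3·0.46 + 22.8·11.8·0.73 + 19.3·11.8·0.26] = 1031.57 + 916.06 = 1947.63.
Because errors are independent across components, Cov(Tᵢ,Tⱼ) = Cov(Xᵢ,Xⱼ); the off-diagonal part of the true-score variance is the same as above.
True-score variance = [22.8²·0.78 + 19.3²·0.64 + 11.8²·0.80] + 916.06 = 755.261 + 916.06 = 1671.32.
Reliability = 1671.32 / 1947.63 = 0.8581.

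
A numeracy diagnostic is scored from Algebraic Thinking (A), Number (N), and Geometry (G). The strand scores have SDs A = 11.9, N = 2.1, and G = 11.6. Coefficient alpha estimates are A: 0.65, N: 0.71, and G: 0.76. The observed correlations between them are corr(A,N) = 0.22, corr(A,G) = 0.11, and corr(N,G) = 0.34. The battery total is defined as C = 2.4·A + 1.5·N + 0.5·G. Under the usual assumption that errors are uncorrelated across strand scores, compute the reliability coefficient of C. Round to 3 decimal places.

0.687

Var(C) = 2.4²·11.9² + 1.5²·2.1² + 0.5²·11.6² + 2·[3.6·11.9·2.1·0.22 + 1.2·11.9·11.6·0.11 + 0.75·2.1·11.6·0.34] = 859.236 + 88.4503 = 947.686.
With uncorrelated errors the cross-covariances are all true-score covariance, so they carry over unchanged; only the diagonal terms shrink to ρᵢσᵢ².
True-score variance = [2.4²·11.9²·0.65 + 1.5²·2.1²·0.71 + 0.5²·11.6²·0.76] + 88.4503 = 562.799 + 88.4503 = 651.25.
Reliability = 651.25 / 947.686 = 0.687.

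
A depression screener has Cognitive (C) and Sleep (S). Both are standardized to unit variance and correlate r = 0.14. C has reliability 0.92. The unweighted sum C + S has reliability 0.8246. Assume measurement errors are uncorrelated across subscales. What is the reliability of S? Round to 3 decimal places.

0.680

Var(C+S) = 2 + 2·0.14 = 2.280.
True-score variance = ρ_C + ρ_S + 2·0.14, so 0.8246 = (0.92 + ρ_S + 0.28) / 2.280.
ρ_S = 0.8246·2.280 − 0.92 − 0.28 = 0.680.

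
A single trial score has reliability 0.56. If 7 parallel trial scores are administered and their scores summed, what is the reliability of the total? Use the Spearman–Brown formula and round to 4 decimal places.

0.8991

ρ_k = kρ / (1 + (k−1)ρ) = 7·0.56 / (1 + 6·0.56) = 3.920 / 4.360 = 0.8991.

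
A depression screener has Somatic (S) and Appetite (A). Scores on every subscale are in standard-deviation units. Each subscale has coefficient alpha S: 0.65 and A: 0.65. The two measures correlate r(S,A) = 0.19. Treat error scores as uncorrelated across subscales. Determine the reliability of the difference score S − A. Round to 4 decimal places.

0.5679

Var(S−A) = 1 + 1 − 2·0.19 = 2 − 0.38 = 1.62.
With uncorrelated errors the cross-covariances are all true-score covariance, so they carry over unchanged; only the diagonal terms shrink to ρᵢσᵢ².
True-score variance = [0.65 + 0.65] − 0.38 = 1.3 − 0.38 = 0.92.
Reliability = 0.92 / 1.62 = 0.5679.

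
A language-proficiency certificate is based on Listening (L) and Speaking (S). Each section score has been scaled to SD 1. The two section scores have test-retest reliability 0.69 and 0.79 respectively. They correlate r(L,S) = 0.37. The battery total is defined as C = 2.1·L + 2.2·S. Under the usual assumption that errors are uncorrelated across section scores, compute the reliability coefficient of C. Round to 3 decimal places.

0.812

Var(C) = 2.1² + 2.2² + 2·[4.62·0.37] = 9.25 + 3.4188 = 12.6688.
Because errors are independent across components, Cov(Tᵢ,Tⱼ) = Cov(Xᵢ,Xⱼ); the off-diagonal part of the true-score variance is the same as above.
True-score variance = [2.1²·0.69 + 2.2²·0.79] + 3.4188 = 6.8665 + 3.4188 = 10.2853.
Reliability = 10.2853 / 12.6688 = 0.812.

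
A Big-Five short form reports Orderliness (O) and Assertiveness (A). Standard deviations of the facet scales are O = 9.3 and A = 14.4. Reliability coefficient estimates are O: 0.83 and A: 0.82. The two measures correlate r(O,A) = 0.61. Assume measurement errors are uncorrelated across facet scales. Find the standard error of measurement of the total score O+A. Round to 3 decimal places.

7.213

Var(total) = 293.85 + 163.382 = 457.232.
True-score variance = 241.822 + 163.382 = 405.204, so reliability = 0.8862.
Error variance = 457.232 − 405.204 = 52.0281; SEM = √52.0281 = 7.213.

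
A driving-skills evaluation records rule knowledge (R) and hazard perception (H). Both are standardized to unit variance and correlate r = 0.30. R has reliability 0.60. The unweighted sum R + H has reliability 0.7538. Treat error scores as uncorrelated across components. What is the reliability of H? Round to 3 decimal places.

0.760

Var(R+H) = 2 + 2·0.30 = 2.600.
True-score variance = ρ_R + ρ_H + 2·0.30, so 0.7538 = (0.60 + ρ_H + 0.60) / 2.600.
ρ_H = 0.7538·2.600 − 0.60 − 0.60 = 0.760.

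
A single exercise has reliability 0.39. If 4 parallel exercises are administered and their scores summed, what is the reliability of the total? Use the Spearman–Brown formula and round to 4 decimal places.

0.7189

ρ_k = kρ / (1 + (k−1)ρ) = 4·0.39 / (1 + 3·0.39) = 1.560 / 2.170 = 0.7189.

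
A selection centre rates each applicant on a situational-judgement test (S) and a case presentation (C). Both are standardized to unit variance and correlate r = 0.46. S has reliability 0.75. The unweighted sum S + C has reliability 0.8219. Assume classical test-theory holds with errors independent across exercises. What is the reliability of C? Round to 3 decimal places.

Var(S+C) = 2 + 2·0.46 = 2.920.
True-score variance = ρ_S + ρ_C + 2·0.46, so 0.8219 = (0.75 + ρ_C + 0.92) / 2.920.
ρ_C = 0.8219·2.920 − 0.75 − 0.92 = 0.730.

0.730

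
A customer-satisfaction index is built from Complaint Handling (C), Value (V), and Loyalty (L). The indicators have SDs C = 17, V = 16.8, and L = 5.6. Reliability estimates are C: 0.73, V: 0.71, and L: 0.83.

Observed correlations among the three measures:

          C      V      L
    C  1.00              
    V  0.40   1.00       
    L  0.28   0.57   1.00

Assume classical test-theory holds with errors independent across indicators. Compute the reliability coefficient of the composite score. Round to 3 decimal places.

Var(C+V+L) = 17² + 16.8² + 5.6² + 2·[17·16.8·0.40 + 17·5.6·0.28 + 16.8·5.6·0.57] = 602.6 + 389.043 = 991.643.
Because errors are independent across components, Cov(Tᵢ,Tⱼ) = Cov(Xᵢ,Xⱼ); the off-diagonal part of the true-score variance is the same as above.
True-score variance = [17²·0.73 + 16.8²·0.71 + 5.6²·0.83] + 389.043 = 437.389 + 389.043 = 826.432.
Reliability = 826.432 / 991.643 = 0.833.

0.833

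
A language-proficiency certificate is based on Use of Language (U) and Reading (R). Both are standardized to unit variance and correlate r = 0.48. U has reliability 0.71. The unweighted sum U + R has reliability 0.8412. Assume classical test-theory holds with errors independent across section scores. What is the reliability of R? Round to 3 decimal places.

0.820

Var(U+R) = 2 + 2·0.48 = 2.960.
True-score variance = ρ_U + ρ_R + 2·0.48, so 0.8412 = (0.71 + ρ_R + 0.96) / 2.960.
ρ_R = 0.8412·2.960 − 0.71 − 0.96 = 0.820.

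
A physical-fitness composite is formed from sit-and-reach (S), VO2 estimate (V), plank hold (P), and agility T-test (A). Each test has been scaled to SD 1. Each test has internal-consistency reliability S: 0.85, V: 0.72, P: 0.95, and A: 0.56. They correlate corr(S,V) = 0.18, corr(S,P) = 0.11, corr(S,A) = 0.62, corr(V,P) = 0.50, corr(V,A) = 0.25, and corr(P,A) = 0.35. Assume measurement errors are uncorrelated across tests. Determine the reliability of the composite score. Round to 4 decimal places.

Var(S+V+P+A) = 4 + 2·[0.18 + 0.11 + 0.62 + 0.50 + 0.25 + 0.35] = 4 + 4.02 = 8.02.
Because errors are independent across components, Cov(Tᵢ,Tⱼ) = Cov(Xᵢ,Xⱼ); the off-diagonal part of the true-score variance is the same as above.
True-score variance = [0.85 + 0.72 + 0.95 + 0.56] + 4.02 = 3.08 + 4.02 = 7.1.
Reliability = 7.1 / 8.02 = 0.8853.

0.8853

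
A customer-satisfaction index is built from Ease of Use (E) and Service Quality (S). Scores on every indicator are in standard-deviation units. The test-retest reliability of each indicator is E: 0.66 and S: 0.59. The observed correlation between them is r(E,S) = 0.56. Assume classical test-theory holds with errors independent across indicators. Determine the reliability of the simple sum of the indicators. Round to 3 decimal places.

0.760

Var(E+S) = 2 + 2·[0.56] = 2 + 1.12 = 3.12.
With uncorrelated errors the cross-covariances are all true-score covariance, so they carry over unchanged; only the diagonal terms shrink to ρᵢσᵢ².
True-score variance = [0.66 + 0.59] + 1.12 = 1.25 + 1.12 = 2.37.
Reliability = 2.37 / 3.12 = 0.760.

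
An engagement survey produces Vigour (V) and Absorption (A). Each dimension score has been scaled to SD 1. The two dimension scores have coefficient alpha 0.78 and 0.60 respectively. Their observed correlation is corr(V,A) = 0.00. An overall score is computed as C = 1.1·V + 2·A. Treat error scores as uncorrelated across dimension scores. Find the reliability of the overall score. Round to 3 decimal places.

0.642

Var(C) = 1.1² + 2² + 2·[2.2·0.00] = 5.21 + 0 = 5.21.
Under uncorrelated errors the observed covariances equal the true-score covariances, so only the own-variance terms attenuate.
True-score variance = [1.1²·0.78 + 2²·0.60] + 0 = 3.3438 + 0 = 3.3438.
Reliability = 3.3438 / 5.21 = 0.642.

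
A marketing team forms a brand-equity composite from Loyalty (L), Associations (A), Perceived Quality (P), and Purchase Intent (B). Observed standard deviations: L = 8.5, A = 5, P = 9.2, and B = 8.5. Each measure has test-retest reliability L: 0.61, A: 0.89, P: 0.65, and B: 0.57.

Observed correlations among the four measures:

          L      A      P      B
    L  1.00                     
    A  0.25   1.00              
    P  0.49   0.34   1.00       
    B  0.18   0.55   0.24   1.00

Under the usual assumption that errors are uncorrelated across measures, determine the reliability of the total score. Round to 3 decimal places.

0.814

Var(L+A+P+B) = 8.5² + 5² + 9.2² + 8.5² + 2·[8.5·5·0.25 + 8.5·9.2·0.49 + 8.5·8.5·0.18 + 5·9.2·0.34 + 5·8.5·0.55 + 9.2·8.5·0.24] = 254.14 + 239.462 = 493.602.
Because errors are independent across components, Cov(Tᵢ,Tⱼ) = Cov(Xᵢ,Xⱼ); the off-diagonal part of the true-score variance is the same as above.
True-score variance = [8.5²·0.61 + 5²·0.89 + 9.2²·0.65 + 8.5²·0.57] + 239.462 = 162.521 + 239.462 = 401.983.
Reliability = 401.983 / 493.602 = 0.814.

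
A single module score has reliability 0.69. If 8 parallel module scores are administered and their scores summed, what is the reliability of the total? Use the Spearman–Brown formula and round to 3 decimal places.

0.947

ρ_k = kρ / (1 + (k−1)ρ) = 8·0.69 / (1 + 7·0.69) = 5.520 / 5.830 = 0.947.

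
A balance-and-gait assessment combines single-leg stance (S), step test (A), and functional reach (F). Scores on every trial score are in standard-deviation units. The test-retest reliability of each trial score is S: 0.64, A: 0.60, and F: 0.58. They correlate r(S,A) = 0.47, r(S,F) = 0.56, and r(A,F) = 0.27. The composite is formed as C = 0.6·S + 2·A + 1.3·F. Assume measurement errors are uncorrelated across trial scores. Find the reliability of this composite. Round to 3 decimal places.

Var(C) = 0.6² + 2² + 1.3² + 2·[1.2·0.47 + 0.78·0.56 + 2.6·0.27] = 6.05 + 3.4056 = 9.4556.
With uncorrelated errors the cross-covariances are all true-score covariance, so they carry over unchanged; only the diagonal terms shrink to ρᵢσᵢ².
True-score variance = [0.6²·0.64 + 2²·0.60 + 1.3²·0.58] + 3.4056 = 3.6106 + 3.4056 = 7.0162.
Reliability = 7.0162 / 9.4556 = 0.742.

0.742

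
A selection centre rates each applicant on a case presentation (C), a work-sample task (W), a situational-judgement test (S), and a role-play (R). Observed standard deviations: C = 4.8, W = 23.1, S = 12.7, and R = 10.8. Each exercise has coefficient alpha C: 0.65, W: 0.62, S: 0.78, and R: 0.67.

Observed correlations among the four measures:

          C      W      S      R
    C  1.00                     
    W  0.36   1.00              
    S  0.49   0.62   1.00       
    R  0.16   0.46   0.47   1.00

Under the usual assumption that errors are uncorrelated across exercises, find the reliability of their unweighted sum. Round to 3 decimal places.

Var(C+W+S+R) = 4.8² + 23.1² + 12.7² + 10.8² + 2·[4.8·23.1·0.36 + 4.8·12.7·0.49 + 4.8·10.8·0.16 + 23.1·12.7·0.62 + 23.1·10.8·0.46 + 12.7·10.8·0.47] = 834.58 + 878.394 = 1712.97.
With uncorrelated errors the cross-covariances are all true-score covariance, so they carry over unchanged; only the diagonal terms shrink to ρᵢσᵢ².
True-score variance = [4.8²·0.65 + 23.1²·0.62 + 12.7²·0.78 + 10.8²·0.67] + 878.394 = 549.769 + 878.394 = 1428.16.
Reliability = 1428.16 / 1712.97 = 0.834.

0.834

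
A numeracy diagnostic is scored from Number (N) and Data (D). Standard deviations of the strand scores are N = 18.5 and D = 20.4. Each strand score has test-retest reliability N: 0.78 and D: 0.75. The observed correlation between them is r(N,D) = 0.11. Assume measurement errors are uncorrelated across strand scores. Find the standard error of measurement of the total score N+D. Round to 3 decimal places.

13.392

Var(total) = 758.41 + 83.028 = 841.438.
True-score variance = 579.075 + 83.028 = 662.103, so reliability = 0.7869.
Error variance = 841.438 − 662.103 = 179.335; SEM = √179.335 = 13.392.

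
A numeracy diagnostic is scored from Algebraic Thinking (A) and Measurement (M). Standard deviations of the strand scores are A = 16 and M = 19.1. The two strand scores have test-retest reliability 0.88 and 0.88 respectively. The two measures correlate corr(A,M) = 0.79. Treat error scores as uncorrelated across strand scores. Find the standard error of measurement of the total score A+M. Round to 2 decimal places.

Var(total) = 620.81 + 482.848 = 1103.66.
True-score variance = 546.313 + 482.848 = 1029.16, so reliability = 0.9325.
Error variance = 1103.66 − 1029.16 = 74.4972; SEM = √74.4972 = 8.63.

8.63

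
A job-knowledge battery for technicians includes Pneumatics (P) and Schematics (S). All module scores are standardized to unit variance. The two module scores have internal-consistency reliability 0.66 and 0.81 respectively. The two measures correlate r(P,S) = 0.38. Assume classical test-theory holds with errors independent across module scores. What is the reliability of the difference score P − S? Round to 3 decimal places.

Var(P−S) = 1 + 1 − 2·0.38 = 2 − 0.76 = 1.24.
Under uncorrelated errors the observed covariances equal the true-score covariances, so only the own-variance terms attenuate.
True-score variance = [0.66 + 0.81] − 0.76 = 1.47 − 0.76 = 0.71.
Reliability = 0.71 / 1.24 = 0.573.

0.573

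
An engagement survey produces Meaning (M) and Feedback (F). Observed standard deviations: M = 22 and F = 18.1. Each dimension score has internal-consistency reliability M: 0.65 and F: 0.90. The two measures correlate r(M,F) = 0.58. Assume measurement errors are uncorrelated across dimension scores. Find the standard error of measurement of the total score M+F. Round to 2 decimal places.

Var(total) = 811.61 + 461.912 = 1273.52.
True-score variance = 609.449 + 461.912 = 1071.36, so reliability = 0.8413.
Error variance = 1273.52 − 1071.36 = 202.161; SEM = √202.161 = 14.22.

14.22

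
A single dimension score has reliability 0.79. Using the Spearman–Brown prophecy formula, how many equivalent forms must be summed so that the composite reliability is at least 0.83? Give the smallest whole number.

2

k ≥ ρ*(1−ρ₁)/(ρ₁(1−ρ*)) = 0.83·0.21 / (0.79·0.17) = 1.298.
Smallest integer k = 2.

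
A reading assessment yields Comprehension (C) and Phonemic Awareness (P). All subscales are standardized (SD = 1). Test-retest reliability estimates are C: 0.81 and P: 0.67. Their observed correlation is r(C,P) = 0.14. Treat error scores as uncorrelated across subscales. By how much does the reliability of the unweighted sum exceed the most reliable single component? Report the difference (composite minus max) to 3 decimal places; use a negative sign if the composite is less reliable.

-0.038

Var(sum) = 2 + 0.28 = 2.28; true-score variance = 1.48 + 0.28 = 1.76; composite reliability = 0.7719.
Max component reliability = 0.8100.
Difference = 0.7719 − 0.8100 = -0.038.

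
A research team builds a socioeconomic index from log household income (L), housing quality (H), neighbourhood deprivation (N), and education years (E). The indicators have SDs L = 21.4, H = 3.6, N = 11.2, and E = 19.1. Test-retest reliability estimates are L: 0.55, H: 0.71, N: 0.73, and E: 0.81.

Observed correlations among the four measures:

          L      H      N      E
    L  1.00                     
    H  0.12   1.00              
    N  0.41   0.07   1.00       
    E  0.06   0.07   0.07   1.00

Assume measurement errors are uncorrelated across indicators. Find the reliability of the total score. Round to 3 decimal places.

0.754

Var(L+H+N+E) = 21.4² + 3.6² + 11.2² + 19.1² + 2·[21.4·3.6·0.12 + 21.4·11.2·0.41 + 21.4·19.1·0.06 + 3.6·11.2·0.07 + 3.6·19.1·0.07 + 11.2·19.1·0.07] = 961.17 + 309.296 = 1270.47.
Because errors are independent across components, Cov(Tᵢ,Tⱼ) = Cov(Xᵢ,Xⱼ); the off-diagonal part of the true-score variance is the same as above.
True-score variance = [21.4²·0.55 + 3.6²·0.71 + 11.2²·0.73 + 19.1²·0.81] + 309.296 = 648.147 + 309.296 = 957.443.
Reliability = 957.443 / 1270.47 = 0.754.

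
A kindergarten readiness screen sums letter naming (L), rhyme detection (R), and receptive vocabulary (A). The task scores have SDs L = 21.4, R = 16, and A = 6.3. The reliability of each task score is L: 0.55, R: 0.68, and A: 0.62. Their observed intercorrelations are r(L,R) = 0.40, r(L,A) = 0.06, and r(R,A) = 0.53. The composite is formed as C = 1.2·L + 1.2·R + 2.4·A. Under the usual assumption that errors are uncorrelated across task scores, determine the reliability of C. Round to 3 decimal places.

0.750

Var(C) = 1.2²·21.4² + 1.2²·16² + 2.4²·6.3² + 2·[1.44·21.4·16·0.40 + 2.88·21.4·6.3·0.06 + 2.88·16·6.3·0.53] = 1256.72 + 748.761 = 2005.48.
Because errors are independent across components, Cov(Tᵢ,Tⱼ) = Cov(Xᵢ,Xⱼ); the off-diagonal part of the true-score variance is the same as above.
True-score variance = [1.2²·21.4²·0.55 + 1.2²·16²·0.68 + 2.4²·6.3²·0.62] + 748.761 = 755.12 + 748.761 = 1503.88.
Reliability = 1503.88 / 2005.48 = 0.750.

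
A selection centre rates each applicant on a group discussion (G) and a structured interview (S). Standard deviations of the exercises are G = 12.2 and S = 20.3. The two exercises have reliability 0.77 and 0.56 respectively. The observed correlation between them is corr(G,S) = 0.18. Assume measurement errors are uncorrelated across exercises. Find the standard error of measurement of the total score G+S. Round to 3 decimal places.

Var(total) = 560.93 + 89.1576 = 650.088.
True-score variance = 345.377 + 89.1576 = 434.535, so reliability = 0.6684.
Error variance = 650.088 − 434.535 = 215.553; SEM = √215.553 = 14.682.

14.682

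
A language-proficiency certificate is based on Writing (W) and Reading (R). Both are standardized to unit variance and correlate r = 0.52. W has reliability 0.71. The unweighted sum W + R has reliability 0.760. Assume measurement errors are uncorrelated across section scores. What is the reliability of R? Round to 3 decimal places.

0.560

Var(W+R) = 2 + 2·0.52 = 3.040.
True-score variance = ρ_W + ρ_R + 2·0.52, so 0.760 = (0.71 + ρ_R + 1.04) / 3.040.
ρ_R = 0.760·3.040 − 0.71 − 1.04 = 0.560.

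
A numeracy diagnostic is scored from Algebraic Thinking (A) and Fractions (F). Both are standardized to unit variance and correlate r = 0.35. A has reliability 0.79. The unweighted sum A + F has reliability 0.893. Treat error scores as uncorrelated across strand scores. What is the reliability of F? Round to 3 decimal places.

0.921

Var(A+F) = 2 + 2·0.35 = 2.700.
True-score variance = ρ_A + ρ_F + 2·0.35, so 0.893 = (0.79 + ρ_F + 0.70) / 2.700.
ρ_F = 0.893·2.700 − 0.79 − 0.70 = 0.921.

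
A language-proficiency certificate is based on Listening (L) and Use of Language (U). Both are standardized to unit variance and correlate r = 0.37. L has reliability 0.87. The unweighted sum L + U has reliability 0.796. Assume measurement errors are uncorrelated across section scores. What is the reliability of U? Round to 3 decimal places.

Var(L+U) = 2 + 2·0.37 = 2.740.
True-score variance = ρ_L + ρ_U + 2·0.37, so 0.796 = (0.87 + ρ_U + 0.74) / 2.740.
ρ_U = 0.796·2.740 − 0.87 − 0.74 = 0.571.

0.571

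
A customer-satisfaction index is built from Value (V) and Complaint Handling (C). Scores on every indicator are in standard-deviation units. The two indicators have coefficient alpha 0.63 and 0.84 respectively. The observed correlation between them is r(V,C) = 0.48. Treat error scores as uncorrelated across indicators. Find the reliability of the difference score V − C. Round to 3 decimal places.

0.490

Var(V−C) = 1 + 1 − 2·0.48 = 2 − 0.96 = 1.04.
Because errors are independent across components, Cov(Tᵢ,Tⱼ) = Cov(Xᵢ,Xⱼ); the off-diagonal part of the true-score variance is the same as above.
True-score variance = [0.63 + 0.84] − 0.96 = 1.47 − 0.96 = 0.51.
Reliability = 0.51 / 1.04 = 0.490.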